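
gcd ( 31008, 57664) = 544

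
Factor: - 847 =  - 7^1*11^2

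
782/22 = 391/11 = 35.55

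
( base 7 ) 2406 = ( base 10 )888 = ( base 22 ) 1I8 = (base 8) 1570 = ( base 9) 1186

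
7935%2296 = 1047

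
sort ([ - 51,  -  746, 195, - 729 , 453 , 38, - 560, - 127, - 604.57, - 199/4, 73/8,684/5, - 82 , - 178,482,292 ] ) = [-746,-729,-604.57, - 560,  -  178, - 127,  -  82 , - 51, - 199/4,73/8, 38,684/5,  195,292,453,482]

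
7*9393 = 65751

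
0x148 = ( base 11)279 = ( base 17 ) 125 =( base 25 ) d3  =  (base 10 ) 328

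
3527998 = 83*42506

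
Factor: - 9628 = -2^2*29^1  *83^1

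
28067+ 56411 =84478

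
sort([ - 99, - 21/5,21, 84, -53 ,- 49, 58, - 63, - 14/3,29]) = [ - 99, - 63, - 53, - 49, - 14/3, - 21/5,21,29,58,84 ]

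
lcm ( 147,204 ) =9996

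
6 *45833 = 274998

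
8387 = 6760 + 1627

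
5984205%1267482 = 914277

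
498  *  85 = 42330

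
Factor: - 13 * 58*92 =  - 69368 = - 2^3*13^1*23^1 * 29^1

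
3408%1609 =190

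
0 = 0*53709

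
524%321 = 203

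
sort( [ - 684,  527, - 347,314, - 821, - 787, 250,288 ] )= [ - 821,- 787, - 684,-347,250, 288, 314, 527]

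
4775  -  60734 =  - 55959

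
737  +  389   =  1126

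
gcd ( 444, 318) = 6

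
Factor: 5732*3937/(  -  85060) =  - 5641721/21265 = - 5^ ( - 1 ) * 31^1 * 127^1*1433^1*4253^( - 1)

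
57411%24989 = 7433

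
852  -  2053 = - 1201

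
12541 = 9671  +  2870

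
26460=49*540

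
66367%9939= 6733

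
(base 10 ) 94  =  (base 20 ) 4E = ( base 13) 73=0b1011110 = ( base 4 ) 1132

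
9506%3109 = 179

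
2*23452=46904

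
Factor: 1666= 2^1*7^2*17^1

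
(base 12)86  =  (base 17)60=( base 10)102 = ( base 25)42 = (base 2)1100110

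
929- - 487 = 1416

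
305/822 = 305/822 = 0.37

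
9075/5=1815 = 1815.00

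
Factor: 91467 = 3^2*10163^1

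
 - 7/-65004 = 7/65004 = 0.00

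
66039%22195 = 21649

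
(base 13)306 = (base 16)201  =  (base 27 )J0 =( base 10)513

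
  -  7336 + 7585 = 249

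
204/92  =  2+5/23 = 2.22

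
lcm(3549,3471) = 315861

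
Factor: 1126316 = 2^2*281579^1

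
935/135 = 187/27 = 6.93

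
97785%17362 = 10975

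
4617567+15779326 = 20396893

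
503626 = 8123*62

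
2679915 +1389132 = 4069047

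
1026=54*19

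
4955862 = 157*31566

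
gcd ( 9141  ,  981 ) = 3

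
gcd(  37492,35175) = 7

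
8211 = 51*161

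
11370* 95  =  1080150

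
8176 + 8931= 17107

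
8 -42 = -34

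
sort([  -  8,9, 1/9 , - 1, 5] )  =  [ - 8,-1, 1/9, 5,9]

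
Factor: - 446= - 2^1*223^1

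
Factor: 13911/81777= 4637/27259  =  4637^1*27259^(  -  1)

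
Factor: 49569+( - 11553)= 38016   =  2^7*  3^3*11^1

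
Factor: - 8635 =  - 5^1*11^1*157^1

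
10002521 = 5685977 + 4316544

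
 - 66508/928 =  - 72  +  77/232 = - 71.67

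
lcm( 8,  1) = 8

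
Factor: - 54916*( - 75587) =4150935692 = 2^2*131^1*577^1*13729^1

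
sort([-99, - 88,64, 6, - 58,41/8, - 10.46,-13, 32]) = [ - 99,-88, - 58, - 13, - 10.46 , 41/8  ,  6, 32, 64] 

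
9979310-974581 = 9004729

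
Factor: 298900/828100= 61/169 = 13^( - 2)*61^1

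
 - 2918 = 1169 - 4087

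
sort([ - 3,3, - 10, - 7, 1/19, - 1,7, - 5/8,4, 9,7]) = [ - 10, - 7, - 3, - 1 , - 5/8,1/19,3,4,7, 7,9]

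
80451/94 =80451/94 = 855.86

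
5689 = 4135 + 1554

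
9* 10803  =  97227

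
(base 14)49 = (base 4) 1001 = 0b1000001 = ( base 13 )50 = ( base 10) 65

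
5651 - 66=5585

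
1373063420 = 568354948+804708472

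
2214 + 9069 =11283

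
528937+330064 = 859001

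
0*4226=0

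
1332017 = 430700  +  901317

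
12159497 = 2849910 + 9309587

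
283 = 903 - 620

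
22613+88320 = 110933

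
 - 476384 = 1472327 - 1948711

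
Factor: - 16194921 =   -  3^1 *23^1*79^1*2971^1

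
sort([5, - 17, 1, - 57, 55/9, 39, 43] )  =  [ - 57 , - 17, 1,5,55/9 , 39, 43 ] 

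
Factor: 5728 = 2^5*179^1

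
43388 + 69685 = 113073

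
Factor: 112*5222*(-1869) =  - 1093110816 = - 2^5*3^1*7^3*89^1*373^1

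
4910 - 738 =4172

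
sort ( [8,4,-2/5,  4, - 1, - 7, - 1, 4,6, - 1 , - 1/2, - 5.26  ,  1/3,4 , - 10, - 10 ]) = [ -10 , -10,  -  7 , - 5.26, - 1 , - 1, - 1,  -  1/2,-2/5,1/3,4, 4, 4,  4, 6 , 8]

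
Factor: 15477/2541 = 11^( - 1 )*67^1 = 67/11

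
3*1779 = 5337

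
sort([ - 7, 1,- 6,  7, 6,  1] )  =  [ - 7, - 6,  1,1, 6 , 7] 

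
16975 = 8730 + 8245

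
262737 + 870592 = 1133329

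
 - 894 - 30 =- 924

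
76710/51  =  1504 + 2/17 = 1504.12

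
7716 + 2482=10198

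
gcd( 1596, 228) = 228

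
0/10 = 0 = 0.00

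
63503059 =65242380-1739321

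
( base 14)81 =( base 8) 161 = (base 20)5D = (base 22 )53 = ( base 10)113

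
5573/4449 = 1 + 1124/4449 = 1.25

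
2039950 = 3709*550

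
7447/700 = 7447/700 = 10.64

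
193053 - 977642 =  - 784589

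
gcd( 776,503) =1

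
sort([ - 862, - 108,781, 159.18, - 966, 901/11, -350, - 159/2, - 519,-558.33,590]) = [ - 966, - 862,-558.33 ,-519, - 350, - 108 , - 159/2, 901/11,159.18,590,781]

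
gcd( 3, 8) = 1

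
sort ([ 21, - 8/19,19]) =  [ - 8/19,19,21]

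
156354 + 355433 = 511787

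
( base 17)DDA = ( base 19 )b0h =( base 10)3988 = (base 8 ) 7624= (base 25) 69D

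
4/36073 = 4/36073 = 0.00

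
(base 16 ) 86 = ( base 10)134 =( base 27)4Q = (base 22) 62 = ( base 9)158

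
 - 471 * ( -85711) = 40369881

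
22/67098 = 11/33549= 0.00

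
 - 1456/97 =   -  16  +  96/97 = - 15.01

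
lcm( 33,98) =3234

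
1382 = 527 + 855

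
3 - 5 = -2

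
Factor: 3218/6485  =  2^1*5^(-1 )*1297^ ( - 1) * 1609^1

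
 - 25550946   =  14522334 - 40073280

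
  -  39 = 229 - 268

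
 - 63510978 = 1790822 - 65301800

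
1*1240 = 1240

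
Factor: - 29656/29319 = -88/87= - 2^3 * 3^ ( - 1) * 11^1*29^(-1 ) 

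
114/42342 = 19/7057 = 0.00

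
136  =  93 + 43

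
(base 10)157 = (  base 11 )133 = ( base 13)c1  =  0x9d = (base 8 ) 235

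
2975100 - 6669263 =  - 3694163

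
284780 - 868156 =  - 583376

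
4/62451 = 4/62451  =  0.00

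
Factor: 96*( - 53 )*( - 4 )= 20352=2^7 * 3^1*53^1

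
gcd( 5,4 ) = 1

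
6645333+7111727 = 13757060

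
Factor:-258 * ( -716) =184728  =  2^3 * 3^1 * 43^1*179^1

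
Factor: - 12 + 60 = 2^4*3^1 = 48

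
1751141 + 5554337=7305478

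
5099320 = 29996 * 170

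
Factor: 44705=5^1*8941^1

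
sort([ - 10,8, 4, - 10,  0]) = [ - 10 , - 10, 0, 4, 8 ]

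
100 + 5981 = 6081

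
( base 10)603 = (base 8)1133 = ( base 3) 211100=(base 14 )311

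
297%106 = 85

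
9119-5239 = 3880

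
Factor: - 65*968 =  -  62920 = -  2^3*5^1*11^2*13^1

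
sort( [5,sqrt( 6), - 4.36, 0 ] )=[  -  4.36, 0 , sqrt(6), 5 ]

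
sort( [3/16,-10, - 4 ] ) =[-10,-4,3/16] 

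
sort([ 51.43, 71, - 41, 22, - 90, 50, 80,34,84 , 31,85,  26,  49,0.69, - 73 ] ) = [-90, - 73 , - 41,0.69,22 , 26,31,34,49,50 , 51.43 , 71, 80,  84,  85] 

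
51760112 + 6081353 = 57841465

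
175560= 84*2090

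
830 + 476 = 1306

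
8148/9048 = 679/754 = 0.90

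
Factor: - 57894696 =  - 2^3*3^3*109^1 * 2459^1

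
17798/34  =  8899/17 = 523.47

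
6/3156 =1/526 = 0.00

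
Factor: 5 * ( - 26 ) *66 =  - 2^2 * 3^1*5^1 * 11^1*13^1 = -8580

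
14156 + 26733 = 40889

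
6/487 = 6/487 = 0.01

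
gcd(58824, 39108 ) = 12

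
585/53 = 11  +  2/53 =11.04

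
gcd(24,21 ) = 3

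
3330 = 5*666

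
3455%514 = 371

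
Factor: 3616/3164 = 8/7 = 2^3*7^ ( - 1)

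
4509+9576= 14085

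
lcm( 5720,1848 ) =120120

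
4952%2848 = 2104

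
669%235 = 199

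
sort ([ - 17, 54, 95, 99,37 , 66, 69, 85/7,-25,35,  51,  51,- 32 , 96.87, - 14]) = [  -  32, - 25 , - 17,-14, 85/7, 35,37, 51 , 51, 54,66,69,95, 96.87, 99]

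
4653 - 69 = 4584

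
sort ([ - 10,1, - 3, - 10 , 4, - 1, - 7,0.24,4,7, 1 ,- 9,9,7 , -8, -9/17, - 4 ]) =[- 10, - 10, - 9,-8,  -  7, - 4, - 3,  -  1, -9/17 , 0.24,1,1, 4,4,7,7,9 ] 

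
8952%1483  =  54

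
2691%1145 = 401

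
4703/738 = 6 + 275/738=6.37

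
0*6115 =0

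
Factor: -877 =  - 877^1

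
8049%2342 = 1023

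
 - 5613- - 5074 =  - 539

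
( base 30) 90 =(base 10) 270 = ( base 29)99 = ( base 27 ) A0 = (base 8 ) 416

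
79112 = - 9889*(-8) 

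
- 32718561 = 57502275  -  90220836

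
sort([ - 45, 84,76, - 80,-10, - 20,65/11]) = [  -  80, - 45, - 20,- 10,65/11,76 , 84] 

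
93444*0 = 0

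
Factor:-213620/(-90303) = 2^2*3^( - 1)* 5^1*11^1 * 31^( - 1 )= 220/93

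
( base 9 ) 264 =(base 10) 220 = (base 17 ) CG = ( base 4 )3130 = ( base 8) 334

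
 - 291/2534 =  - 1 + 2243/2534 = - 0.11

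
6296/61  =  6296/61  =  103.21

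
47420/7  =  6774+2/7  =  6774.29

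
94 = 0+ 94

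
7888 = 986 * 8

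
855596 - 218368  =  637228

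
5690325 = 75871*75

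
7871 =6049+1822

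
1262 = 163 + 1099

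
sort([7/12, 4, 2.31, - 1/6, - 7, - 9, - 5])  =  [ - 9, - 7, - 5, - 1/6,7/12,2.31, 4]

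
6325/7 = 903  +  4/7 = 903.57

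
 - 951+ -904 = - 1855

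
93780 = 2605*36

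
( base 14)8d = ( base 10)125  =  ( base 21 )5K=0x7d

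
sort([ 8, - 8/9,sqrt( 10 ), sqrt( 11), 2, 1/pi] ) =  [ - 8/9, 1/pi,2, sqrt(10 ), sqrt( 11 ),  8]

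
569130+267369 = 836499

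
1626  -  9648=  - 8022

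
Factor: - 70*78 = - 2^2*3^1 * 5^1* 7^1 * 13^1 = -5460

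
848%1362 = 848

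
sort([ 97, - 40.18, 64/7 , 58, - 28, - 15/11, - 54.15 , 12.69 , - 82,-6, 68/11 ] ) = [ - 82,  -  54.15, - 40.18, - 28, - 6, - 15/11, 68/11 , 64/7,  12.69, 58,97] 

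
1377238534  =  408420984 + 968817550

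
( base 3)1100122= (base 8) 1735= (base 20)299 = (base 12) 6a5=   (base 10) 989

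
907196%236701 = 197093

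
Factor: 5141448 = 2^3*3^3*13^1*1831^1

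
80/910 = 8/91=0.09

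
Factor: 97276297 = 179^1*419^1*1297^1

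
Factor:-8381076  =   - 2^2 * 3^1 * 11^1 * 63493^1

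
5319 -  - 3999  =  9318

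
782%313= 156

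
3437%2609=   828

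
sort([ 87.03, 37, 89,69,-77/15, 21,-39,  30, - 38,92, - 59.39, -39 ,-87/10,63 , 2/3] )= [-59.39,-39,- 39, - 38, - 87/10, - 77/15, 2/3 , 21  ,  30, 37,63,  69,87.03,  89, 92] 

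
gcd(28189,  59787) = 7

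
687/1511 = 687/1511 =0.45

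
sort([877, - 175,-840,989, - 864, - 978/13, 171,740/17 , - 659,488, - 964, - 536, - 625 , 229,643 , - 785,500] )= [ - 964,  -  864, - 840, - 785,  -  659, - 625, - 536, - 175, - 978/13,  740/17 , 171, 229,488,500,  643, 877,989] 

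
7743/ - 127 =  - 61 + 4/127=- 60.97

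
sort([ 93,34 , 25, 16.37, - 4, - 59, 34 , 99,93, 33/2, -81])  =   [ - 81, - 59,-4,16.37,33/2, 25,34,34, 93,93, 99 ] 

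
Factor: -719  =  -719^1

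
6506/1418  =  4 + 417/709 =4.59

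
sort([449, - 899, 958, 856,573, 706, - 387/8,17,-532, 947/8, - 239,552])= [ - 899, -532,-239, - 387/8,17, 947/8,449, 552, 573, 706, 856,  958 ] 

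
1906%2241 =1906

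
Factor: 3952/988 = 2^2 =4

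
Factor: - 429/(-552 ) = 143/184 = 2^( - 3)*11^1 * 13^1*23^ ( - 1)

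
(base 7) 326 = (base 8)247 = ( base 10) 167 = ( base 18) 95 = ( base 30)5h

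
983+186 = 1169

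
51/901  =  3/53 = 0.06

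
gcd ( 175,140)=35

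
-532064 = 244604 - 776668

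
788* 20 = 15760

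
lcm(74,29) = 2146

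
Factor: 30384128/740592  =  2^9 * 3^ ( - 2)*37^ (  -  1)*139^ ( - 1)*3709^1 = 1899008/46287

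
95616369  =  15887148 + 79729221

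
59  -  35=24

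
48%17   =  14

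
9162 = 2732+6430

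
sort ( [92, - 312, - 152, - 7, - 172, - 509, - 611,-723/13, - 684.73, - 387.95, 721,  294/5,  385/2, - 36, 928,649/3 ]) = [-684.73, - 611, - 509, -387.95, - 312, - 172, - 152, - 723/13, - 36, - 7,294/5,92,  385/2,649/3,721,928 ]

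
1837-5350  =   - 3513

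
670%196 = 82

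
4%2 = 0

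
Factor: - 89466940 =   -  2^2*5^1*  4473347^1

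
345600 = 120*2880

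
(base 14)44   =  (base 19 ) 33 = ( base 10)60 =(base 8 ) 74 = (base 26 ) 28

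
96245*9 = 866205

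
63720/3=21240=21240.00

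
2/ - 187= - 1 + 185/187 = - 0.01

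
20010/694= 10005/347=28.83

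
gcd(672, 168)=168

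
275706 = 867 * 318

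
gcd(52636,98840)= 4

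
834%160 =34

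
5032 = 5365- 333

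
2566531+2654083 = 5220614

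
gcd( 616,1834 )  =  14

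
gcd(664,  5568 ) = 8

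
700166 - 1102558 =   -  402392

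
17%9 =8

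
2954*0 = 0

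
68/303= 68/303= 0.22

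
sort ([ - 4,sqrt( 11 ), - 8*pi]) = [ - 8*pi, - 4, sqrt( 11 )]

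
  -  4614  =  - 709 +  - 3905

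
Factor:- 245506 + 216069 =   -  29437 = - 29437^1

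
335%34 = 29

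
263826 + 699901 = 963727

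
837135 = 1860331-1023196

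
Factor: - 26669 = - 26669^1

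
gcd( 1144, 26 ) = 26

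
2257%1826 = 431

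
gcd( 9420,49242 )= 6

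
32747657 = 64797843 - 32050186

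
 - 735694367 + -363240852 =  - 1098935219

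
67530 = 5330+62200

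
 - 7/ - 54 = 7/54 = 0.13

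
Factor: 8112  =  2^4*3^1 * 13^2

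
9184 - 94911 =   -  85727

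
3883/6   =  647 + 1/6 = 647.17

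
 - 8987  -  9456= -18443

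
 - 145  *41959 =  - 6084055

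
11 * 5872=64592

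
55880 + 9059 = 64939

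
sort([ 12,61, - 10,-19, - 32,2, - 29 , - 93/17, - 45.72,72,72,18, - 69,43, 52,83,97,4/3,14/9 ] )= [ - 69,-45.72,  -  32,-29, - 19, - 10, - 93/17,4/3,14/9,2,12,18,43,  52 , 61, 72,  72, 83 , 97 ]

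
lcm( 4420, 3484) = 296140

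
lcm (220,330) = 660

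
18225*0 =0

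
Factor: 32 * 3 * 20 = 1920=2^7*3^1* 5^1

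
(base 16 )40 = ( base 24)2g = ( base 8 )100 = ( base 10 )64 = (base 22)2K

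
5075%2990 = 2085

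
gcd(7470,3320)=830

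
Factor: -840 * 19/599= -2^3*3^1*5^1*7^1*19^1*599^( - 1) =- 15960/599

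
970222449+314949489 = 1285171938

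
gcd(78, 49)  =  1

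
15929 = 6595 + 9334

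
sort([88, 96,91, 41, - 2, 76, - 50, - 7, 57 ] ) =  [- 50, - 7, - 2,41,57,76,88,91, 96 ]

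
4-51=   -  47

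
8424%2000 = 424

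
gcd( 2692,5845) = 1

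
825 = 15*55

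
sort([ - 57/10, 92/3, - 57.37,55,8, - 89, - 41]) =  [ - 89, - 57.37, - 41, - 57/10, 8,  92/3, 55] 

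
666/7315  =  666/7315=   0.09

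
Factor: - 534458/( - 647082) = 267229/323541 =3^( - 3)*23^( - 1) * 521^ ( - 1 )*267229^1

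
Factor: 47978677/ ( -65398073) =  - 13^ (  -  1)*37^1*1296721^1*5030621^ (-1)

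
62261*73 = 4545053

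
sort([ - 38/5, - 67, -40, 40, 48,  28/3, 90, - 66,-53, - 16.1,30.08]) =[ - 67, - 66, - 53, - 40, - 16.1, - 38/5,28/3,  30.08,40,48,90]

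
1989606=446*4461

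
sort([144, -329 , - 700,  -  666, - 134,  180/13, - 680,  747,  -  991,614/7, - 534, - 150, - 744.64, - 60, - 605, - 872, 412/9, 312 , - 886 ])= [ - 991, - 886, - 872, - 744.64 ,  -  700, - 680, - 666, - 605, - 534,- 329, - 150, - 134 ,  -  60, 180/13, 412/9, 614/7,144,312, 747]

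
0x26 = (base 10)38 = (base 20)1i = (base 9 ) 42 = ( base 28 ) 1a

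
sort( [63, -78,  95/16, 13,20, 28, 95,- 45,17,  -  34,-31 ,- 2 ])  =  [- 78, -45, - 34, - 31,-2,95/16,13,17, 20,28,63,95 ]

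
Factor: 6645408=2^5* 3^1*7^1*11^1*29^1*31^1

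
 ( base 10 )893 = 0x37D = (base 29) 11N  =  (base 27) 162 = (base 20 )24D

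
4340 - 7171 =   -  2831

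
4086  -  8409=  - 4323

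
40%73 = 40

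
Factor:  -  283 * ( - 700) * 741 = 2^2 * 3^1*5^2*7^1*13^1*19^1 * 283^1 = 146792100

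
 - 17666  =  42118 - 59784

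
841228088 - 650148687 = 191079401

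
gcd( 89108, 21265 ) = 1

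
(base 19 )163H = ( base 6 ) 110043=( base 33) 8BO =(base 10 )9099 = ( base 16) 238b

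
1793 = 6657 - 4864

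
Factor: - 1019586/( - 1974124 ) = 2^ ( - 1)*3^1*109^1*1559^1 *493531^( - 1)=509793/987062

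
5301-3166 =2135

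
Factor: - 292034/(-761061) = 2^1*3^( - 1)*7^( - 1)*151^1*967^1*36241^( - 1 ) 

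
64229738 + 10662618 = 74892356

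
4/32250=2/16125 =0.00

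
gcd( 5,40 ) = 5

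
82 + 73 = 155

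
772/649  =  772/649 =1.19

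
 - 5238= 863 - 6101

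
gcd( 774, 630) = 18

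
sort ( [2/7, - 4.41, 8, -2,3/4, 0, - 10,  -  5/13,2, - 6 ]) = [-10 , - 6, - 4.41, - 2, - 5/13,0 , 2/7,3/4, 2,8] 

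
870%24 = 6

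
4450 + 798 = 5248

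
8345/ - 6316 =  - 2+4287/6316= -1.32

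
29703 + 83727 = 113430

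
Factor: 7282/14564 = 1/2=2^(- 1)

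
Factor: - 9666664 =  - 2^3 * 7^1*172619^1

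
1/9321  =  1/9321 = 0.00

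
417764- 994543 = - 576779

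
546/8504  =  273/4252  =  0.06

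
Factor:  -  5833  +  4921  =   - 912 = - 2^4*3^1 * 19^1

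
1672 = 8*209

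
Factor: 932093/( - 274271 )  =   - 17^1*54829^1*274271^( - 1) 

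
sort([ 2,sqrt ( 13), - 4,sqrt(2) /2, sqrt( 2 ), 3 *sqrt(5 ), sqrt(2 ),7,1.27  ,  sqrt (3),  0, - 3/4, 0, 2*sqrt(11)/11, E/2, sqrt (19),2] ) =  [ - 4,-3/4,0, 0, 2*sqrt ( 11 )/11,sqrt ( 2) /2, 1.27, E/2,sqrt( 2 ),sqrt ( 2 ),sqrt( 3), 2, 2,  sqrt( 13 ) , sqrt ( 19 ),3*sqrt(5 ),7 ]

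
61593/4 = 61593/4 = 15398.25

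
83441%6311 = 1398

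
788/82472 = 197/20618=0.01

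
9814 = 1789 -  - 8025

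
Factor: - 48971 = - 13^1*3767^1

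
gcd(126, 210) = 42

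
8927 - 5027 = 3900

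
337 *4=1348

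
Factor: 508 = 2^2*127^1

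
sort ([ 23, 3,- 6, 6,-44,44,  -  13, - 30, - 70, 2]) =[ - 70, - 44, - 30, - 13, - 6 , 2, 3, 6  ,  23,44]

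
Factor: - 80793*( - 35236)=2^2*3^2*23^1*47^1*191^1*383^1 = 2846822148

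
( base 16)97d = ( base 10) 2429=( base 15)ABE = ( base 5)34204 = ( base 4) 211331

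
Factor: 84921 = 3^1*28307^1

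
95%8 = 7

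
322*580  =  186760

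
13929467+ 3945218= 17874685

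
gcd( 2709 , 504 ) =63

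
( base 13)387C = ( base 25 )cll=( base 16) 1F6E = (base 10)8046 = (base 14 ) 2d0a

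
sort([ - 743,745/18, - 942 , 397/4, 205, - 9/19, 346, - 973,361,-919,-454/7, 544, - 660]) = [  -  973 , - 942, -919, - 743,- 660, - 454/7,-9/19,745/18,397/4, 205,346,361, 544] 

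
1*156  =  156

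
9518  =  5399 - -4119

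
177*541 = 95757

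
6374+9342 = 15716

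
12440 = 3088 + 9352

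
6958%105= 28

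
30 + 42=72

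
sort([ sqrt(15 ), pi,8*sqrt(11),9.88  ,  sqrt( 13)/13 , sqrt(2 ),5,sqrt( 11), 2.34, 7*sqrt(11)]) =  [ sqrt(13 )/13, sqrt(2 ) , 2.34 , pi, sqrt (11 ), sqrt(15 ),5,9.88, 7*sqrt (11),8*sqrt( 11 )] 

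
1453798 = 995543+458255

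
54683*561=30677163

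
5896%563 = 266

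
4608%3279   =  1329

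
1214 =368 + 846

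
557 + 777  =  1334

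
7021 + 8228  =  15249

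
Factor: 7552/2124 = 32/9 = 2^5*3^(-2 ) 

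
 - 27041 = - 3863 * 7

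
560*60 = 33600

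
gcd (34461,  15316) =3829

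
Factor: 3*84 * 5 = 1260= 2^2 * 3^2*5^1 * 7^1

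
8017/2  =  8017/2 = 4008.50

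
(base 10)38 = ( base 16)26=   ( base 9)42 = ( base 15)28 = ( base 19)20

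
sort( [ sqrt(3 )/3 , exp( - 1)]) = [ exp( - 1 ),sqrt(3 )/3]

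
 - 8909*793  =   - 7064837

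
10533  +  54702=65235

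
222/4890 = 37/815 = 0.05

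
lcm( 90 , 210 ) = 630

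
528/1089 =16/33 = 0.48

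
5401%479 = 132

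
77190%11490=8250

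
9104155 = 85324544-76220389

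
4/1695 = 4/1695  =  0.00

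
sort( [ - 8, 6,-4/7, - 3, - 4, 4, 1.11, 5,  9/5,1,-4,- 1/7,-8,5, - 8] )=[ -8, - 8,-8,-4,  -  4,- 3,-4/7, - 1/7,  1, 1.11,9/5,4, 5, 5,6] 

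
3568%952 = 712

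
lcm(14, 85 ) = 1190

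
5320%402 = 94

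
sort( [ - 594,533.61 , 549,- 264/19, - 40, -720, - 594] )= [ - 720,-594, - 594,  -  40, - 264/19,533.61 , 549] 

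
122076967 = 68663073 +53413894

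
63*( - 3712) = -233856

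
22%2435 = 22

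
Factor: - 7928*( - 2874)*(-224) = - 5103856128 = - 2^9*3^1*7^1*479^1*991^1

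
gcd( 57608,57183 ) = 1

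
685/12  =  685/12 = 57.08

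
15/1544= 15/1544 = 0.01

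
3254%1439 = 376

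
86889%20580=4569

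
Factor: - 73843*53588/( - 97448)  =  2^( - 1)*7^2*11^1*13^( - 1 ) * 137^1*937^(-1 )*13397^1 = 989274671/24362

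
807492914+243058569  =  1050551483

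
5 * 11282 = 56410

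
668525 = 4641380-3972855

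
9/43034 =9/43034 =0.00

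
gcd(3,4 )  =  1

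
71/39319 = 71/39319 = 0.00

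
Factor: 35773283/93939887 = 7^2 * 13^1 * 47^( - 1)*71^(-1)*89^1 * 631^1 * 28151^( - 1) 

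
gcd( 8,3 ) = 1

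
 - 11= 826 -837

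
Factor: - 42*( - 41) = 2^1*3^1 *7^1*41^1=1722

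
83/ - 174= - 83/174=   - 0.48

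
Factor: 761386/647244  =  380693/323622 = 2^( -1 )*3^ ( - 3 )* 13^(-1)*37^1  *461^(  -  1 )*10289^1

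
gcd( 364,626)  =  2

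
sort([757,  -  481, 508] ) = [ - 481, 508, 757 ] 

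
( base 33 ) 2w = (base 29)3B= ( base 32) 32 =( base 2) 1100010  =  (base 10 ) 98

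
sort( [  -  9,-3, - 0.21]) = [ -9,  -  3 ,- 0.21 ]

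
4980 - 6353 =-1373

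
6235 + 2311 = 8546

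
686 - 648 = 38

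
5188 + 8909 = 14097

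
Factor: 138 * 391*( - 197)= - 10629726=- 2^1*3^1*17^1*23^2*197^1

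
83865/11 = 7624 + 1/11 = 7624.09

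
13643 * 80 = 1091440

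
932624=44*21196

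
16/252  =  4/63 = 0.06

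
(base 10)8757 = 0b10001000110101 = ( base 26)COL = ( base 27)c09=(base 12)5099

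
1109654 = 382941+726713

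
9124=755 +8369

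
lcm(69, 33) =759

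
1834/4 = 458 + 1/2 = 458.50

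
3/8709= 1/2903 =0.00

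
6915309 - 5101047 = 1814262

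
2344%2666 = 2344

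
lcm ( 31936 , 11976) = 95808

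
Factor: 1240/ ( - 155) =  - 8 = - 2^3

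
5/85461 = 5/85461  =  0.00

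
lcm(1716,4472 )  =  147576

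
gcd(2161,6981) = 1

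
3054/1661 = 1+1393/1661 = 1.84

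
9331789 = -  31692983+41024772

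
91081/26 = 3503  +  3/26 = 3503.12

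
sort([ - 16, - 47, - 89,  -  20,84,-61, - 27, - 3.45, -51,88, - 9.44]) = [ - 89,-61, - 51, - 47,-27, -20,  -  16, - 9.44,-3.45,84,88]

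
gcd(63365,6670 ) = 3335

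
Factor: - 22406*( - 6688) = 149851328 = 2^6*11^1*17^1*19^1 * 659^1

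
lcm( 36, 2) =36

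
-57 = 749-806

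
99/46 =99/46 = 2.15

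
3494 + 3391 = 6885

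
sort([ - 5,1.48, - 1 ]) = [ - 5, - 1, 1.48 ] 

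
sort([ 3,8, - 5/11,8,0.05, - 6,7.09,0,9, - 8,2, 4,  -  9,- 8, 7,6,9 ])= [  -  9 ,  -  8, - 8, - 6, - 5/11,  0,0.05,2, 3,4,6,  7, 7.09, 8,8,9, 9] 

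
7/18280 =7/18280 = 0.00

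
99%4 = 3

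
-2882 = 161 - 3043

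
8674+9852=18526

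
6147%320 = 67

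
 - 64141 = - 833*77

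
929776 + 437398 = 1367174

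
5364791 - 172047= 5192744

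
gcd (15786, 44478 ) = 18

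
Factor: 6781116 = 2^2*3^1*73^1*7741^1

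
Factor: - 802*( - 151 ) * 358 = 43354516 = 2^2 *151^1*179^1*401^1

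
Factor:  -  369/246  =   - 2^( - 1)*3^1  =  -  3/2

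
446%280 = 166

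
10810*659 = 7123790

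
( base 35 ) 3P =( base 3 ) 11211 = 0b10000010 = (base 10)130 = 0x82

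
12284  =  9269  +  3015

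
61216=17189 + 44027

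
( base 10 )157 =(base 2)10011101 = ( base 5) 1112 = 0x9D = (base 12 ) 111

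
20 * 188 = 3760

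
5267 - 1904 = 3363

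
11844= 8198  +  3646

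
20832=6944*3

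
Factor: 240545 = 5^1*48109^1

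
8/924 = 2/231 = 0.01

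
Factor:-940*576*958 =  - 2^9*3^2*5^1*47^1*479^1 = - 518699520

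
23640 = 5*4728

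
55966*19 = 1063354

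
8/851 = 8/851=   0.01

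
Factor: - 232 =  - 2^3*29^1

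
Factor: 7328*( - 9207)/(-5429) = 67468896/5429 = 2^5*3^3*11^1*31^1 * 61^( - 1 )*89^ (-1)*229^1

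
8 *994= 7952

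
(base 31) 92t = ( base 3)102222201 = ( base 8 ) 21044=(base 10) 8740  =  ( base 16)2224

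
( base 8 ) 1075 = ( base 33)hc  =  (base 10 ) 573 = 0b1000111101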